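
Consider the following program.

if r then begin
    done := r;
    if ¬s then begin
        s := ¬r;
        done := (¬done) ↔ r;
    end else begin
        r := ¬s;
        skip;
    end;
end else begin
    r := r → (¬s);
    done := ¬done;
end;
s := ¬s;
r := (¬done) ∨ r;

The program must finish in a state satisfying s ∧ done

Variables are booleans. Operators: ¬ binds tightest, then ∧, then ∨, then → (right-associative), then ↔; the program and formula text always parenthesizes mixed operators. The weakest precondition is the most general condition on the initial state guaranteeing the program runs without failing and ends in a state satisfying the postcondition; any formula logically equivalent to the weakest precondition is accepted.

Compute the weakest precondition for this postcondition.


Working backward. After the program, s ∧ done must hold.
Before r := (¬done) ∨ r: s ∧ done
Before s := ¬s: (¬s) ∧ done
Then branch requires ((¬s) → (r ∧ ((¬r) ↔ r))) ∧ (s → ((¬s) ∧ r)); else branch requires (¬s) ∧ (¬done).
Before the if: (r → (((¬s) → (r ∧ ((¬r) ↔ r))) ∧ (s → ((¬s) ∧ r)))) ∧ ((¬r) → ((¬s) ∧ (¬done)))
Answer: WP = (r → (((¬s) → (r ∧ ((¬r) ↔ r))) ∧ (s → ((¬s) ∧ r)))) ∧ ((¬r) → ((¬s) ∧ (¬done)))


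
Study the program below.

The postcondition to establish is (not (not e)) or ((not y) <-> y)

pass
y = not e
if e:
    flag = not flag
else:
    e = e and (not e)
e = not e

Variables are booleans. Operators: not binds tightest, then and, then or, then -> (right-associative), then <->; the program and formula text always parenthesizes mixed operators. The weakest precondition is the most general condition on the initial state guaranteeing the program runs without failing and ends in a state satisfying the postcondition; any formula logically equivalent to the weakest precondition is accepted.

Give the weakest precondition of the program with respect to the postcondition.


Working backward. After the program, the postcondition (not (not e)) or ((not y) <-> y) must hold; in canonical form it is e or ((not y) <-> y).
Before e := not e: (not e) or ((not y) <-> y)
Then branch requires (not e) or ((not y) <-> y); else branch requires true.
Before the if: e -> ((not e) or ((not y) <-> y))
Before y := not e: e -> ((not e) or (e <-> (not e)))
Before skip: e -> ((not e) or (e <-> (not e)))
Answer: WP = e -> ((not e) or (e <-> (not e)))


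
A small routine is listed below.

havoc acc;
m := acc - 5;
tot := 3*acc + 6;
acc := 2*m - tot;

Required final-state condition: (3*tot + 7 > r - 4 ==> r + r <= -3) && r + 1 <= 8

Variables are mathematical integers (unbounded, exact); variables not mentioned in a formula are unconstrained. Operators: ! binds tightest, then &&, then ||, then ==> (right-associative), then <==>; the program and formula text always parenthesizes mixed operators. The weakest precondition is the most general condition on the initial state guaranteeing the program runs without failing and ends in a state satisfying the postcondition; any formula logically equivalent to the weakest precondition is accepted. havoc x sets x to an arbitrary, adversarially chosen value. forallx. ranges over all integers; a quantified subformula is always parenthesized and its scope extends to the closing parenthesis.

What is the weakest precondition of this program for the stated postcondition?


Working backward. After the program, the postcondition (3*tot + 7 > r - 4 ==> r + r <= -3) && r + 1 <= 8 must hold; in canonical form it is (3*tot > r - 11 ==> 2*r <= -3) && r <= 7.
Before acc := 2*m - tot: (3*tot > r - 11 ==> 2*r <= -3) && r <= 7
Before tot := 3*acc + 6: (9*acc > r - 29 ==> 2*r <= -3) && r <= 7
Before m := acc - 5: (9*acc > r - 29 ==> 2*r <= -3) && r <= 7
Before havoc acc: forall acc_1. ((9*acc_1 > r - 29 ==> 2*r <= -3) && r <= 7)
Answer: WP = forall acc_1. ((9*acc_1 > r - 29 ==> 2*r <= -3) && r <= 7)


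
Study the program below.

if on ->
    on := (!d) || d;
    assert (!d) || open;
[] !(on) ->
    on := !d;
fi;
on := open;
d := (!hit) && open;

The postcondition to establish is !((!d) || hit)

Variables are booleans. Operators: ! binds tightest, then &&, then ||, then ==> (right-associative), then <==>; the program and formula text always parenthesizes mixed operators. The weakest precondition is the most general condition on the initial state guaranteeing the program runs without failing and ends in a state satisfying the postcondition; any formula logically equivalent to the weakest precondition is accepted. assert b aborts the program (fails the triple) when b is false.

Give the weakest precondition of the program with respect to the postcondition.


Working backward. After the program, !((!d) || hit) must hold.
Before d := (!hit) && open: !((!((!hit) && open)) || hit)
Before on := open: !((!((!hit) && open)) || hit)
Then branch requires ((!d) || open) && (!((!((!hit) && open)) || hit)); else branch requires !((!((!hit) && open)) || hit).
Before the if: (on ==> (((!d) || open) && (!((!((!hit) && open)) || hit)))) && ((!on) ==> (!((!((!hit) && open)) || hit)))
Answer: WP = (on ==> (((!d) || open) && (!((!((!hit) && open)) || hit)))) && ((!on) ==> (!((!((!hit) && open)) || hit)))


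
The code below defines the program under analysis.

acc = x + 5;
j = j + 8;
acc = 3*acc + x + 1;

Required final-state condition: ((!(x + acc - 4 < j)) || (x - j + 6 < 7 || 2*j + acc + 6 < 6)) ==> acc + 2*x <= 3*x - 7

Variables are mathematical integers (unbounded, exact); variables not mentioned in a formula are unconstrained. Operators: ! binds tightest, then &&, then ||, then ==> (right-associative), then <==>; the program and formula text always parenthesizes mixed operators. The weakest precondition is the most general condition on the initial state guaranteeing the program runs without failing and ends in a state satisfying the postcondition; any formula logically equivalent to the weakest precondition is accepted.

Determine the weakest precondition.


Working backward. After the program, the postcondition ((!(x + acc - 4 < j)) || (x - j + 6 < 7 || 2*j + acc + 6 < 6)) ==> acc + 2*x <= 3*x - 7 must hold; in canonical form it is ((!(acc + x < j + 4)) || x < j + 1 || acc + 2*j < 0) ==> acc <= x - 7.
Before acc := 3*acc + x + 1: ((!(3*acc + 2*x < j + 3)) || x < j + 1 || 3*acc + 2*j + x < -1) ==> 3*acc <= -8
Before j := j + 8: ((!(3*acc + 2*x < j + 11)) || x < j + 9 || 3*acc + 2*j + x < -17) ==> 3*acc <= -8
Before acc := x + 5: ((!(5*x < j - 4)) || x < j + 9 || 2*j + 4*x < -32) ==> 3*x <= -23
Answer: WP = ((!(5*x < j - 4)) || x < j + 9 || 2*j + 4*x < -32) ==> 3*x <= -23


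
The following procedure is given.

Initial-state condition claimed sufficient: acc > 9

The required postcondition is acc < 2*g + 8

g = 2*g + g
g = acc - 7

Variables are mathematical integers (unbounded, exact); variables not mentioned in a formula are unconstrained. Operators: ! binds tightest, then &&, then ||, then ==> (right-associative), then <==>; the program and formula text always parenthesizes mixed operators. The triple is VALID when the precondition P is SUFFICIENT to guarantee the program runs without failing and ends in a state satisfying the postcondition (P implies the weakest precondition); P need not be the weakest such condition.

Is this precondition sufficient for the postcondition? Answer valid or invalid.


Working backward. After the program, acc < 2*g + 8 must hold.
Before g := acc - 7: acc > 6
Before g := 2*g + g: acc > 6
The weakest precondition is acc > 6.
Check whether acc > 9 implies it.
Every state satisfying the precondition satisfies the weakest precondition: the implication holds.
Answer: valid


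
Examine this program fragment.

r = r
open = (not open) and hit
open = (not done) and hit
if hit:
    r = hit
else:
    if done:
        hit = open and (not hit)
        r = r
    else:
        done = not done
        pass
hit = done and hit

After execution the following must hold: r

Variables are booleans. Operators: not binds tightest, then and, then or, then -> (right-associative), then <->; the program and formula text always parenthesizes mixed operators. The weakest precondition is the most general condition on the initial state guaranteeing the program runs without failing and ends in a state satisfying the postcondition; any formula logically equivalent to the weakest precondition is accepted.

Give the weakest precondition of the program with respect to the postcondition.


Working backward. After the program, r must hold.
Before hit := done and hit: r
Then branch requires hit; else branch requires (done -> r) and ((not done) -> r).
Before the if: (not hit) -> ((done -> r) and ((not done) -> r))
Before open := (not done) and hit: (not hit) -> ((done -> r) and ((not done) -> r))
Before open := (not open) and hit: (not hit) -> ((done -> r) and ((not done) -> r))
Before r := r: (not hit) -> ((done -> r) and ((not done) -> r))
Answer: WP = (not hit) -> ((done -> r) and ((not done) -> r))


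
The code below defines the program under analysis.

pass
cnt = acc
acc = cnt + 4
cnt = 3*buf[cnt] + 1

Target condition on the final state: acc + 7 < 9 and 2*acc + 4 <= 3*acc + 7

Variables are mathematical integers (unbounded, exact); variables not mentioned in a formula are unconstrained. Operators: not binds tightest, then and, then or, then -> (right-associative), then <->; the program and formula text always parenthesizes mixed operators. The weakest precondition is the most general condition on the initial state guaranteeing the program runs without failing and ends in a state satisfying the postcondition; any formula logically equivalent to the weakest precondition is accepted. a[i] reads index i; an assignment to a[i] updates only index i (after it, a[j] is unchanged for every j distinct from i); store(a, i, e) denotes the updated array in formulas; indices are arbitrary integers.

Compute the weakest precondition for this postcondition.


Working backward. After the program, the postcondition acc + 7 < 9 and 2*acc + 4 <= 3*acc + 7 must hold; in canonical form it is acc < 2 and acc >= -3.
Before cnt := 3*buf[cnt] + 1: acc < 2 and acc >= -3
Before acc := cnt + 4: cnt < -2 and cnt >= -7
Before cnt := acc: acc < -2 and acc >= -7
Before skip: acc < -2 and acc >= -7
Answer: WP = acc < -2 and acc >= -7


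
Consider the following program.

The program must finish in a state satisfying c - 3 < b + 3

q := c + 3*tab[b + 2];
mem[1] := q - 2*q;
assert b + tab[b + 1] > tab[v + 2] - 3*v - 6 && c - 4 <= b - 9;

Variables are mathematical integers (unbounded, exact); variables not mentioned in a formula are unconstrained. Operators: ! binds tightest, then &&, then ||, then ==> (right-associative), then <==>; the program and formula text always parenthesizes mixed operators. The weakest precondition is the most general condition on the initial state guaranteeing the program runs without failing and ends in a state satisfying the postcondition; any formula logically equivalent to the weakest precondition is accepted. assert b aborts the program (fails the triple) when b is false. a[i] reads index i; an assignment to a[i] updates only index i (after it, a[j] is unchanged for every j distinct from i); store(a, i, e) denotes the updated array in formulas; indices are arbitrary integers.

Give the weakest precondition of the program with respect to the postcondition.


Working backward. After the program, the postcondition c - 3 < b + 3 must hold; in canonical form it is c < b + 6.
Before assert b + tab[b + 1] > tab[v + 2] - 3*v - 6 && c - 4 <= b - 9: tab[b + 1] + b + 3*v > tab[v + 2] - 6 && c <= b - 5 && c < b + 6
Before mem[1] := q - 2*q: tab[b + 1] + b + 3*v > tab[v + 2] - 6 && c <= b - 5 && c < b + 6
Before q := c + 3*tab[b + 2]: tab[b + 1] + b + 3*v > tab[v + 2] - 6 && c <= b - 5 && c < b + 6
Answer: WP = tab[b + 1] + b + 3*v > tab[v + 2] - 6 && c <= b - 5 && c < b + 6


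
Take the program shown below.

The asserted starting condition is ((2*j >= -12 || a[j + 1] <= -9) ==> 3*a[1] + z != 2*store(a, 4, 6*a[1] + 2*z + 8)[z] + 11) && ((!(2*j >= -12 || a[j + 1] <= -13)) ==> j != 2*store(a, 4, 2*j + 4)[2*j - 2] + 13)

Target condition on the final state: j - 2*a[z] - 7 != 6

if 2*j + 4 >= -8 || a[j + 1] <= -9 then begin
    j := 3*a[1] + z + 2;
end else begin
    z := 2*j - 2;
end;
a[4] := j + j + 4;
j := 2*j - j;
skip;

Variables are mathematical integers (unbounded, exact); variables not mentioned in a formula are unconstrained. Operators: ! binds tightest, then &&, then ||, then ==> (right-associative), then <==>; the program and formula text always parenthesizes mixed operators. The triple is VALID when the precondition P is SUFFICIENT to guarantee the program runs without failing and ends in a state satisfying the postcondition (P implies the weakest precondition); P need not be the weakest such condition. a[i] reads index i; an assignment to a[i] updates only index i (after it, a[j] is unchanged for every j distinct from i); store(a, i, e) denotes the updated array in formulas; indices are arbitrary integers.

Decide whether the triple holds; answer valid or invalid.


Working backward. After the program, the postcondition j - 2*a[z] - 7 != 6 must hold; in canonical form it is j != 2*a[z] + 13.
Before skip: j != 2*a[z] + 13
Before j := 2*j - j: j != 2*a[z] + 13
Before a[4] := j + j + 4: j != 2*store(a, 4, 2*j + 4)[z] + 13
Then branch requires 3*a[1] + z != 2*store(a, 4, 6*a[1] + 2*z + 8)[z] + 11; else branch requires j != 2*store(a, 4, 2*j + 4)[2*j - 2] + 13.
Before the if: ((2*j >= -12 || a[j + 1] <= -9) ==> 3*a[1] + z != 2*store(a, 4, 6*a[1] + 2*z + 8)[z] + 11) && ((!(2*j >= -12 || a[j + 1] <= -9)) ==> j != 2*store(a, 4, 2*j + 4)[2*j - 2] + 13)
The weakest precondition is ((2*j >= -12 || a[j + 1] <= -9) ==> 3*a[1] + z != 2*store(a, 4, 6*a[1] + 2*z + 8)[z] + 11) && ((!(2*j >= -12 || a[j + 1] <= -9)) ==> j != 2*store(a, 4, 2*j + 4)[2*j - 2] + 13).
Check whether ((2*j >= -12 || a[j + 1] <= -9) ==> 3*a[1] + z != 2*store(a, 4, 6*a[1] + 2*z + 8)[z] + 11) && ((!(2*j >= -12 || a[j + 1] <= -13)) ==> j != 2*store(a, 4, 2*j + 4)[2*j - 2] + 13) implies it.
Every state satisfying the precondition satisfies the weakest precondition: the implication holds.
Answer: valid


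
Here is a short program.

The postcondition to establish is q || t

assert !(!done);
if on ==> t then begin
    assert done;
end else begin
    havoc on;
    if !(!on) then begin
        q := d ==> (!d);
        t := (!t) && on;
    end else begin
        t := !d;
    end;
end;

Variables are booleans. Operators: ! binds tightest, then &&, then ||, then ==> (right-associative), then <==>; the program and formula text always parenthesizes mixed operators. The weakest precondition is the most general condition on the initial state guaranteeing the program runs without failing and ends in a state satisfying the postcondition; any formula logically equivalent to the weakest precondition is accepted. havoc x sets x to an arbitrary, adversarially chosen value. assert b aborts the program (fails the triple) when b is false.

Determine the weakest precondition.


Working backward. After the program, q || t must hold.
Then branch requires done && (q || t); else branch requires ((d ==> (!d)) || (!t)) && (q || (!d)).
Before the if: ((on ==> t) ==> (done && (q || t))) && ((!(on ==> t)) ==> (((d ==> (!d)) || (!t)) && (q || (!d))))
Before assert !(!done): done && ((on ==> t) ==> (done && (q || t))) && ((!(on ==> t)) ==> (((d ==> (!d)) || (!t)) && (q || (!d))))
Answer: WP = done && ((on ==> t) ==> (done && (q || t))) && ((!(on ==> t)) ==> (((d ==> (!d)) || (!t)) && (q || (!d))))


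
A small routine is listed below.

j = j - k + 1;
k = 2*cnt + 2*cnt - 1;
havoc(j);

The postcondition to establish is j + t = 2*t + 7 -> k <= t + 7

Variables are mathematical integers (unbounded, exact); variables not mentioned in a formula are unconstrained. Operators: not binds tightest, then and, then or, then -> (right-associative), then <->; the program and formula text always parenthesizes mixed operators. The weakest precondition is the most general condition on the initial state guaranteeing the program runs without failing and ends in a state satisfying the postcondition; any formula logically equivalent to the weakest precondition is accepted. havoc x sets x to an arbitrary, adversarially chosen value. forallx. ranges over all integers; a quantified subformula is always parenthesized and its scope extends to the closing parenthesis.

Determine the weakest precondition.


Working backward. After the program, the postcondition j + t = 2*t + 7 -> k <= t + 7 must hold; in canonical form it is j = t + 7 -> k <= t + 7.
Before havoc j: forall j_1. (j_1 = t + 7 -> k <= t + 7)
Before k := 2*cnt + 2*cnt - 1: forall j_1. (j_1 = t + 7 -> 4*cnt <= t + 8)
Before j := j - k + 1: forall j_1. (j_1 = t + 7 -> 4*cnt <= t + 8)
Answer: WP = forall j_1. (j_1 = t + 7 -> 4*cnt <= t + 8)


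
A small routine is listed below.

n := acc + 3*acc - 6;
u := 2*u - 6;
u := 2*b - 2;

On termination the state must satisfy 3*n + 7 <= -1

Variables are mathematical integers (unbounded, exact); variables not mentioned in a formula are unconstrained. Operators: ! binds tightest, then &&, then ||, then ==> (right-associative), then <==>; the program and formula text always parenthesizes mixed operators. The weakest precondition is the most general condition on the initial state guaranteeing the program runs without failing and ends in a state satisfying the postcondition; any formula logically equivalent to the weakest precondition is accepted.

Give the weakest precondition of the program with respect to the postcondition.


Working backward. After the program, the postcondition 3*n + 7 <= -1 must hold; in canonical form it is 3*n <= -8.
Before u := 2*b - 2: 3*n <= -8
Before u := 2*u - 6: 3*n <= -8
Before n := acc + 3*acc - 6: 12*acc <= 10
Answer: WP = 12*acc <= 10


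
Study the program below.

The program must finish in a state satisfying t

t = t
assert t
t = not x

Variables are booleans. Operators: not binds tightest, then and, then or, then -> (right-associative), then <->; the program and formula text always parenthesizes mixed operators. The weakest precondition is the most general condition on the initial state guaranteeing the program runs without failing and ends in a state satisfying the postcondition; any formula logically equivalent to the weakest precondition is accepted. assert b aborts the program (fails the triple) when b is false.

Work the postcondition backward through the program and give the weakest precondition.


Working backward. After the program, t must hold.
Before t := not x: not x
Before assert t: t and (not x)
Before t := t: t and (not x)
Answer: WP = t and (not x)


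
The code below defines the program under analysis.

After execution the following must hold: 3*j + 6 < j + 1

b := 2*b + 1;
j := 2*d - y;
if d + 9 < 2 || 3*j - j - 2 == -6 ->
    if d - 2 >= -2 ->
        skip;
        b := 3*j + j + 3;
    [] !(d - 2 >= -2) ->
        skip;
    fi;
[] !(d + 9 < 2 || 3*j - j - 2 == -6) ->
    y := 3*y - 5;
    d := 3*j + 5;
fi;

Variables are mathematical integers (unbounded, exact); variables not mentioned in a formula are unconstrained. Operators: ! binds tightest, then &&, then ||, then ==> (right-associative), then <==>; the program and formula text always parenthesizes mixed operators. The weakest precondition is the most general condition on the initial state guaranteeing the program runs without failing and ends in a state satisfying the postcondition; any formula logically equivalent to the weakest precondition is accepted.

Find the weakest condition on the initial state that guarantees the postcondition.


Working backward. After the program, the postcondition 3*j + 6 < j + 1 must hold; in canonical form it is 2*j < -5.
Then branch requires (d >= 0 ==> 2*j < -5) && ((!(d >= 0)) ==> 2*j < -5); else branch requires 2*j < -5.
Before the if: ((d < -7 || 2*j == -4) ==> ((d >= 0 ==> 2*j < -5) && ((!(d >= 0)) ==> 2*j < -5))) && ((!(d < -7 || 2*j == -4)) ==> 2*j < -5)
Before j := 2*d - y: ((d < -7 || 4*d == 2*y - 4) ==> ((d >= 0 ==> 4*d < 2*y - 5) && ((!(d >= 0)) ==> 4*d < 2*y - 5))) && ((!(d < -7 || 4*d == 2*y - 4)) ==> 4*d < 2*y - 5)
Before b := 2*b + 1: ((d < -7 || 4*d == 2*y - 4) ==> ((d >= 0 ==> 4*d < 2*y - 5) && ((!(d >= 0)) ==> 4*d < 2*y - 5))) && ((!(d < -7 || 4*d == 2*y - 4)) ==> 4*d < 2*y - 5)
Answer: WP = ((d < -7 || 4*d == 2*y - 4) ==> ((d >= 0 ==> 4*d < 2*y - 5) && ((!(d >= 0)) ==> 4*d < 2*y - 5))) && ((!(d < -7 || 4*d == 2*y - 4)) ==> 4*d < 2*y - 5)


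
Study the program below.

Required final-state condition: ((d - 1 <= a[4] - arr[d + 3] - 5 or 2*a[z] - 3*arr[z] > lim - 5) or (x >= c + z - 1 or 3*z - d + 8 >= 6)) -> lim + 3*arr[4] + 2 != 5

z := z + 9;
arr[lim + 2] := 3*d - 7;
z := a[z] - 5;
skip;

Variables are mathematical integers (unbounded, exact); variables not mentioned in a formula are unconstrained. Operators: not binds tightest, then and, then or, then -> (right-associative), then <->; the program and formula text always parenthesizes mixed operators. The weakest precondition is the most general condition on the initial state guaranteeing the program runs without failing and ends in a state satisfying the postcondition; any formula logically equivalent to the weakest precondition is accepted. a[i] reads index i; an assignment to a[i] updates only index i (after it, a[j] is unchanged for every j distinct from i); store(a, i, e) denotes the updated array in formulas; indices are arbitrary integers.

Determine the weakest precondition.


Working backward. After the program, the postcondition ((d - 1 <= a[4] - arr[d + 3] - 5 or 2*a[z] - 3*arr[z] > lim - 5) or (x >= c + z - 1 or 3*z - d + 8 >= 6)) -> lim + 3*arr[4] + 2 != 5 must hold; in canonical form it is (arr[d + 3] + d <= a[4] - 4 or 2*a[z] > 3*arr[z] + lim - 5 or x >= c + z - 1 or 3*z >= d - 2) -> 3*arr[4] + lim != 3.
Before skip: (arr[d + 3] + d <= a[4] - 4 or 2*a[z] > 3*arr[z] + lim - 5 or x >= c + z - 1 or 3*z >= d - 2) -> 3*arr[4] + lim != 3
Before z := a[z] - 5: (arr[d + 3] + d <= a[4] - 4 or 2*a[a[z] - 5] > 3*arr[a[z] - 5] + lim - 5 or x >= a[z] + c - 6 or 3*a[z] >= d + 13) -> 3*arr[4] + lim != 3
Before arr[lim + 2] := 3*d - 7: (store(arr, lim + 2, 3*d - 7)[d + 3] + d <= a[4] - 4 or 2*a[a[z] - 5] > 3*store(arr, lim + 2, 3*d - 7)[a[z] - 5] + lim - 5 or x >= a[z] + c - 6 or 3*a[z] >= d + 13) -> 3*store(arr, lim + 2, 3*d - 7)[4] + lim != 3
Before z := z + 9: (store(arr, lim + 2, 3*d - 7)[d + 3] + d <= a[4] - 4 or 2*a[a[z + 9] - 5] > 3*store(arr, lim + 2, 3*d - 7)[a[z + 9] - 5] + lim - 5 or x >= a[z + 9] + c - 6 or 3*a[z + 9] >= d + 13) -> 3*store(arr, lim + 2, 3*d - 7)[4] + lim != 3
Answer: WP = (store(arr, lim + 2, 3*d - 7)[d + 3] + d <= a[4] - 4 or 2*a[a[z + 9] - 5] > 3*store(arr, lim + 2, 3*d - 7)[a[z + 9] - 5] + lim - 5 or x >= a[z + 9] + c - 6 or 3*a[z + 9] >= d + 13) -> 3*store(arr, lim + 2, 3*d - 7)[4] + lim != 3


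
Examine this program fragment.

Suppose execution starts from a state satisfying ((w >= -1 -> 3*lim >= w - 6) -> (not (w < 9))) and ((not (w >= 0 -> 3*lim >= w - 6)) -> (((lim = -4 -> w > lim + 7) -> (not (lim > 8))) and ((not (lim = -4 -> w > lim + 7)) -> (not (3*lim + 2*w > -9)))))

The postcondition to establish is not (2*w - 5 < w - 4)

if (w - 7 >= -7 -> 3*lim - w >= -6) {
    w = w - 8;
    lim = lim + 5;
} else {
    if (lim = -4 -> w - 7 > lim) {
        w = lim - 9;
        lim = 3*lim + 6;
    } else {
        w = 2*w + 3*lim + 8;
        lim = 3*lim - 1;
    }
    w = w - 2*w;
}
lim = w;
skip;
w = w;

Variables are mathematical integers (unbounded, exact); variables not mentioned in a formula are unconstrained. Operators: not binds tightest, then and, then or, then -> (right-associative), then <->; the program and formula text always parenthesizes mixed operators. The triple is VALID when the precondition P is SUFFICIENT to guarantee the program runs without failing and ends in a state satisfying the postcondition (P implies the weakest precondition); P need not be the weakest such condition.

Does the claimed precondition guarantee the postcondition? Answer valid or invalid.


Working backward. After the program, the postcondition not (2*w - 5 < w - 4) must hold; in canonical form it is not (w < 1).
Before w := w: not (w < 1)
Before skip: not (w < 1)
Before lim := w: not (w < 1)
Then branch requires not (w < 9); else branch requires ((lim = -4 -> w > lim + 7) -> (not (lim > 8))) and ((not (lim = -4 -> w > lim + 7)) -> (not (3*lim + 2*w > -9))).
Before the if: ((w >= 0 -> 3*lim >= w - 6) -> (not (w < 9))) and ((not (w >= 0 -> 3*lim >= w - 6)) -> (((lim = -4 -> w > lim + 7) -> (not (lim > 8))) and ((not (lim = -4 -> w > lim + 7)) -> (not (3*lim + 2*w > -9)))))
The weakest precondition is ((w >= 0 -> 3*lim >= w - 6) -> (not (w < 9))) and ((not (w >= 0 -> 3*lim >= w - 6)) -> (((lim = -4 -> w > lim + 7) -> (not (lim > 8))) and ((not (lim = -4 -> w > lim + 7)) -> (not (3*lim + 2*w > -9))))).
Check whether ((w >= -1 -> 3*lim >= w - 6) -> (not (w < 9))) and ((not (w >= 0 -> 3*lim >= w - 6)) -> (((lim = -4 -> w > lim + 7) -> (not (lim > 8))) and ((not (lim = -4 -> w > lim + 7)) -> (not (3*lim + 2*w > -9))))) implies it.
Countermodel: at the initial state lim = -3, w = -1, the precondition holds but the weakest precondition fails.
Answer: invalid


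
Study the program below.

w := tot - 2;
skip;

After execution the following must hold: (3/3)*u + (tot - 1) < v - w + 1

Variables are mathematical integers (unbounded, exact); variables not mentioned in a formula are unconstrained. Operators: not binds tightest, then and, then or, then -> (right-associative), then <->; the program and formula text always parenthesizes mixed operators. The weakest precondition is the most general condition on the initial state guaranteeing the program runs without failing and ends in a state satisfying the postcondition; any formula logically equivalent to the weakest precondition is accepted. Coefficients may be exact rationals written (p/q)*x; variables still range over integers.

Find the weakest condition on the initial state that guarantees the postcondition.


Working backward. After the program, the postcondition (3/3)*u + (tot - 1) < v - w + 1 must hold; in canonical form it is tot + u + w < v + 2.
Before skip: tot + u + w < v + 2
Before w := tot - 2: 2*tot + u < v + 4
Answer: WP = 2*tot + u < v + 4


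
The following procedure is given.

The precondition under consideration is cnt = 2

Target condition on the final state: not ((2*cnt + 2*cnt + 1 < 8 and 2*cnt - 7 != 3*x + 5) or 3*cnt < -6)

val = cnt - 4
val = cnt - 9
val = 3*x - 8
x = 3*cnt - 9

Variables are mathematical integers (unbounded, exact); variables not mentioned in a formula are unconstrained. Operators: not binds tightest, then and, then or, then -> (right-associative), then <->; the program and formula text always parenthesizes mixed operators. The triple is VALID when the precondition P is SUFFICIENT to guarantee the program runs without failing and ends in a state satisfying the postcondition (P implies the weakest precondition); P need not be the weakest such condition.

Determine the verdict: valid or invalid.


Working backward. After the program, the postcondition not ((2*cnt + 2*cnt + 1 < 8 and 2*cnt - 7 != 3*x + 5) or 3*cnt < -6) must hold; in canonical form it is not ((4*cnt < 7 and 2*cnt != 3*x + 12) or 3*cnt < -6).
Before x := 3*cnt - 9: not ((4*cnt < 7 and 7*cnt != 15) or 3*cnt < -6)
Before val := 3*x - 8: not ((4*cnt < 7 and 7*cnt != 15) or 3*cnt < -6)
Before val := cnt - 9: not ((4*cnt < 7 and 7*cnt != 15) or 3*cnt < -6)
Before val := cnt - 4: not ((4*cnt < 7 and 7*cnt != 15) or 3*cnt < -6)
The weakest precondition is not ((4*cnt < 7 and 7*cnt != 15) or 3*cnt < -6).
Check whether cnt = 2 implies it.
Every state satisfying the precondition satisfies the weakest precondition: the implication holds.
Answer: valid


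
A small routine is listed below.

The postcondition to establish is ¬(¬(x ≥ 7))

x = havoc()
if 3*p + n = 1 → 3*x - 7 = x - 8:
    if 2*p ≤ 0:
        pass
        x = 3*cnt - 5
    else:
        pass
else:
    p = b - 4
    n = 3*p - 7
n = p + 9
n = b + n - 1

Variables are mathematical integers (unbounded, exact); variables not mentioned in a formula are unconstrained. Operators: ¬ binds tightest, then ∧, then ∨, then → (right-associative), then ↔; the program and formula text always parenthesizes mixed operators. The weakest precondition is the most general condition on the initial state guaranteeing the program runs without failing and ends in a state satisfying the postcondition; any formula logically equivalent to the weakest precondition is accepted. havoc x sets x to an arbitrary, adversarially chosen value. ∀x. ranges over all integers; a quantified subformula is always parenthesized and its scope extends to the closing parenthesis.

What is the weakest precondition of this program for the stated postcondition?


Working backward. After the program, the postcondition ¬(¬(x ≥ 7)) must hold; in canonical form it is x ≥ 7.
Before n := b + n - 1: x ≥ 7
Before n := p + 9: x ≥ 7
Then branch requires (2*p ≤ 0 → 3*cnt ≥ 12) ∧ ((¬(2*p ≤ 0)) → x ≥ 7); else branch requires x ≥ 7.
Before the if: ((n + 3*p = 1 → 2*x = -1) → ((2*p ≤ 0 → 3*cnt ≥ 12) ∧ ((¬(2*p ≤ 0)) → x ≥ 7))) ∧ ((¬(n + 3*p = 1 → 2*x = -1)) → x ≥ 7)
Before havoc x: ∀x_1. (((n + 3*p = 1 → 2*x_1 = -1) → ((2*p ≤ 0 → 3*cnt ≥ 12) ∧ ((¬(2*p ≤ 0)) → x_1 ≥ 7))) ∧ ((¬(n + 3*p = 1 → 2*x_1 = -1)) → x_1 ≥ 7))
Answer: WP = ∀x_1. (((n + 3*p = 1 → 2*x_1 = -1) → ((2*p ≤ 0 → 3*cnt ≥ 12) ∧ ((¬(2*p ≤ 0)) → x_1 ≥ 7))) ∧ ((¬(n + 3*p = 1 → 2*x_1 = -1)) → x_1 ≥ 7))


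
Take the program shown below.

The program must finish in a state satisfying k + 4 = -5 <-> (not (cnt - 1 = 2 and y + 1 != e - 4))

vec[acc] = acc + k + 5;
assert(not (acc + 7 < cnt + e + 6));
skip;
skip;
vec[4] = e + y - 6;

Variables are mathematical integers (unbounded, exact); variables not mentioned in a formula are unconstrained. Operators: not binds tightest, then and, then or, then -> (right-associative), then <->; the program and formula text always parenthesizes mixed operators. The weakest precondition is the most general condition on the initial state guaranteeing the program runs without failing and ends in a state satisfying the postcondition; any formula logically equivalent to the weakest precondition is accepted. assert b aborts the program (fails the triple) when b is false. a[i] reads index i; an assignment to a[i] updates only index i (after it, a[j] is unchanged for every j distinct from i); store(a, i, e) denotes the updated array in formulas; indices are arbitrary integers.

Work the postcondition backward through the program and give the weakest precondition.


Working backward. After the program, the postcondition k + 4 = -5 <-> (not (cnt - 1 = 2 and y + 1 != e - 4)) must hold; in canonical form it is k = -9 <-> (not (cnt = 3 and y != e - 5)).
Before vec[4] := e + y - 6: k = -9 <-> (not (cnt = 3 and y != e - 5))
Before skip: k = -9 <-> (not (cnt = 3 and y != e - 5))
Before skip: k = -9 <-> (not (cnt = 3 and y != e - 5))
Before assert not (acc + 7 < cnt + e + 6): (not (acc < cnt + e - 1)) and (k = -9 <-> (not (cnt = 3 and y != e - 5)))
Before vec[acc] := acc + k + 5: (not (acc < cnt + e - 1)) and (k = -9 <-> (not (cnt = 3 and y != e - 5)))
Answer: WP = (not (acc < cnt + e - 1)) and (k = -9 <-> (not (cnt = 3 and y != e - 5)))


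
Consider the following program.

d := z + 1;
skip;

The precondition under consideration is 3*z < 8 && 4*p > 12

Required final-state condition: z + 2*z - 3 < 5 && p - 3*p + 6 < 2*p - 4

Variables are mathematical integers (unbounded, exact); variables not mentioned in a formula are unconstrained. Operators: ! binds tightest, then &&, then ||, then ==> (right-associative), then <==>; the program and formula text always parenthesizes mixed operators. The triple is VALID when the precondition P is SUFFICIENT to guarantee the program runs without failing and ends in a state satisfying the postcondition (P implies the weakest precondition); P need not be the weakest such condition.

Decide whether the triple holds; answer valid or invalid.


Working backward. After the program, the postcondition z + 2*z - 3 < 5 && p - 3*p + 6 < 2*p - 4 must hold; in canonical form it is 3*z < 8 && 4*p > 10.
Before skip: 3*z < 8 && 4*p > 10
Before d := z + 1: 3*z < 8 && 4*p > 10
The weakest precondition is 3*z < 8 && 4*p > 10.
Check whether 3*z < 8 && 4*p > 12 implies it.
Every state satisfying the precondition satisfies the weakest precondition: the implication holds.
Answer: valid


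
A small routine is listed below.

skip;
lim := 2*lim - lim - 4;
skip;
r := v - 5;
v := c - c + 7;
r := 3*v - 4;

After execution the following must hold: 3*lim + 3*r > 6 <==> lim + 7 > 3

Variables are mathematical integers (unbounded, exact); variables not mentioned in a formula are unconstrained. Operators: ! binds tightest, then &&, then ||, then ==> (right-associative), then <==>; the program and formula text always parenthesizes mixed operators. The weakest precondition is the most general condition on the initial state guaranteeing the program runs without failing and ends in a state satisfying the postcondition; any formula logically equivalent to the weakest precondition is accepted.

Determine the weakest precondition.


Working backward. After the program, the postcondition 3*lim + 3*r > 6 <==> lim + 7 > 3 must hold; in canonical form it is 3*lim + 3*r > 6 <==> lim > -4.
Before r := 3*v - 4: 3*lim + 9*v > 18 <==> lim > -4
Before v := c - c + 7: 3*lim > -45 <==> lim > -4
Before r := v - 5: 3*lim > -45 <==> lim > -4
Before skip: 3*lim > -45 <==> lim > -4
Before lim := 2*lim - lim - 4: 3*lim > -33 <==> lim > 0
Before skip: 3*lim > -33 <==> lim > 0
Answer: WP = 3*lim > -33 <==> lim > 0


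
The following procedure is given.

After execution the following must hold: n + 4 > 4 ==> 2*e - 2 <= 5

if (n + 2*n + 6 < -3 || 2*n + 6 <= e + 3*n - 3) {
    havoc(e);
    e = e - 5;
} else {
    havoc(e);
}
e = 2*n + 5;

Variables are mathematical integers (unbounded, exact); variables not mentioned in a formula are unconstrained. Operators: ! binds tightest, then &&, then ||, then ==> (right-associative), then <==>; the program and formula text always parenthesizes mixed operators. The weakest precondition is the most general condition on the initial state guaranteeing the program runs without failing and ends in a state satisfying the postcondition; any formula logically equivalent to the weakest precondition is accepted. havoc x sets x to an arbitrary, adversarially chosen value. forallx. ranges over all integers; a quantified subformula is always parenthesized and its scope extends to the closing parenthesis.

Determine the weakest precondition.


Working backward. After the program, the postcondition n + 4 > 4 ==> 2*e - 2 <= 5 must hold; in canonical form it is n > 0 ==> 2*e <= 7.
Before e := 2*n + 5: n > 0 ==> 4*n <= -3
Then branch requires n > 0 ==> 4*n <= -3; else branch requires n > 0 ==> 4*n <= -3.
Before the if: ((3*n < -9 || e + n >= 9) ==> (n > 0 ==> 4*n <= -3)) && ((!(3*n < -9 || e + n >= 9)) ==> (n > 0 ==> 4*n <= -3))
Answer: WP = ((3*n < -9 || e + n >= 9) ==> (n > 0 ==> 4*n <= -3)) && ((!(3*n < -9 || e + n >= 9)) ==> (n > 0 ==> 4*n <= -3))


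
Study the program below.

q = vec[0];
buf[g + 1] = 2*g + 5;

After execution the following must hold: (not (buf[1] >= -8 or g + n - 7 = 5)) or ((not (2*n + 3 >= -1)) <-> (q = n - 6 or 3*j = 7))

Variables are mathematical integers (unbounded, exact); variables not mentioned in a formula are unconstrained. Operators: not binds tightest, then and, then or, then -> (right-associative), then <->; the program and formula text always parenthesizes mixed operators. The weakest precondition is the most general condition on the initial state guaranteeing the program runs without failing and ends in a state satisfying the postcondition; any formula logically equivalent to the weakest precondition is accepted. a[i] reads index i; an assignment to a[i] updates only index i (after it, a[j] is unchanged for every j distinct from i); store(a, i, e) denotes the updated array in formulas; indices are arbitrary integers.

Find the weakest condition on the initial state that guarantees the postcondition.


Working backward. After the program, the postcondition (not (buf[1] >= -8 or g + n - 7 = 5)) or ((not (2*n + 3 >= -1)) <-> (q = n - 6 or 3*j = 7)) must hold; in canonical form it is (not (buf[1] >= -8 or g + n = 12)) or ((not (2*n >= -4)) <-> (q = n - 6 or 3*j = 7)).
Before buf[g + 1] := 2*g + 5: (not (store(buf, g + 1, 2*g + 5)[1] >= -8 or g + n = 12)) or ((not (2*n >= -4)) <-> (q = n - 6 or 3*j = 7))
Before q := vec[0]: (not (store(buf, g + 1, 2*g + 5)[1] >= -8 or g + n = 12)) or ((not (2*n >= -4)) <-> (vec[0] = n - 6 or 3*j = 7))
Answer: WP = (not (store(buf, g + 1, 2*g + 5)[1] >= -8 or g + n = 12)) or ((not (2*n >= -4)) <-> (vec[0] = n - 6 or 3*j = 7))


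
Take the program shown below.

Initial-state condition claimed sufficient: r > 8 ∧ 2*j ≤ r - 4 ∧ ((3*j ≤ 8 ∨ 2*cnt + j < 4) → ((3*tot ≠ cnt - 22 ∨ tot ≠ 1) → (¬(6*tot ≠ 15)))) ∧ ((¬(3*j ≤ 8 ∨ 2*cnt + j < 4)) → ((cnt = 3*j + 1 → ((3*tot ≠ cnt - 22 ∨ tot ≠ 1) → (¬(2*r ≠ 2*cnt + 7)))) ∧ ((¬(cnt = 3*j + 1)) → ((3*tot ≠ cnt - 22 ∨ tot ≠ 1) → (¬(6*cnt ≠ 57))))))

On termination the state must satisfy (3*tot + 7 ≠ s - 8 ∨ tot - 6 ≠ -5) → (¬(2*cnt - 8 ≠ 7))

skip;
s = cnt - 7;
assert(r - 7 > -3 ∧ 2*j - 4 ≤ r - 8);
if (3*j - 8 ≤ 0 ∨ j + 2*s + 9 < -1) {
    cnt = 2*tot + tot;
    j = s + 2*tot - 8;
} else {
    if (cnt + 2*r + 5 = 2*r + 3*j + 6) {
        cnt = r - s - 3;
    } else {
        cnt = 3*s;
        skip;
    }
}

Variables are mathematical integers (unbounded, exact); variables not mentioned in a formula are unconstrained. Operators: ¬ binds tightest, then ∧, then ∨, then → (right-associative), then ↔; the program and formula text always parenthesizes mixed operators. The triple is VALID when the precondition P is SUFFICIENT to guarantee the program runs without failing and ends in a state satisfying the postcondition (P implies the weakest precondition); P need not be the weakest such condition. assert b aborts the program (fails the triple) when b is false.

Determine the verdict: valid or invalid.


Working backward. After the program, the postcondition (3*tot + 7 ≠ s - 8 ∨ tot - 6 ≠ -5) → (¬(2*cnt - 8 ≠ 7)) must hold; in canonical form it is (3*tot ≠ s - 15 ∨ tot ≠ 1) → (¬(2*cnt ≠ 15)).
Then branch requires (3*tot ≠ s - 15 ∨ tot ≠ 1) → (¬(6*tot ≠ 15)); else branch requires (cnt = 3*j + 1 → ((3*tot ≠ s - 15 ∨ tot ≠ 1) → (¬(2*r ≠ 2*s + 21)))) ∧ ((¬(cnt = 3*j + 1)) → ((3*tot ≠ s - 15 ∨ tot ≠ 1) → (¬(6*s ≠ 15)))).
Before the if: ((3*j ≤ 8 ∨ j + 2*s < -10) → ((3*tot ≠ s - 15 ∨ tot ≠ 1) → (¬(6*tot ≠ 15)))) ∧ ((¬(3*j ≤ 8 ∨ j + 2*s < -10)) → ((cnt = 3*j + 1 → ((3*tot ≠ s - 15 ∨ tot ≠ 1) → (¬(2*r ≠ 2*s + 21)))) ∧ ((¬(cnt = 3*j + 1)) → ((3*tot ≠ s - 15 ∨ tot ≠ 1) → (¬(6*s ≠ 15))))))
Before assert r - 7 > -3 ∧ 2*j - 4 ≤ r - 8: r > 4 ∧ 2*j ≤ r - 4 ∧ ((3*j ≤ 8 ∨ j + 2*s < -10) → ((3*tot ≠ s - 15 ∨ tot ≠ 1) → (¬(6*tot ≠ 15)))) ∧ ((¬(3*j ≤ 8 ∨ j + 2*s < -10)) → ((cnt = 3*j + 1 → ((3*tot ≠ s - 15 ∨ tot ≠ 1) → (¬(2*r ≠ 2*s + 21)))) ∧ ((¬(cnt = 3*j + 1)) → ((3*tot ≠ s - 15 ∨ tot ≠ 1) → (¬(6*s ≠ 15))))))
Before s := cnt - 7: r > 4 ∧ 2*j ≤ r - 4 ∧ ((3*j ≤ 8 ∨ 2*cnt + j < 4) → ((3*tot ≠ cnt - 22 ∨ tot ≠ 1) → (¬(6*tot ≠ 15)))) ∧ ((¬(3*j ≤ 8 ∨ 2*cnt + j < 4)) → ((cnt = 3*j + 1 → ((3*tot ≠ cnt - 22 ∨ tot ≠ 1) → (¬(2*r ≠ 2*cnt + 7)))) ∧ ((¬(cnt = 3*j + 1)) → ((3*tot ≠ cnt - 22 ∨ tot ≠ 1) → (¬(6*cnt ≠ 57))))))
Before skip: r > 4 ∧ 2*j ≤ r - 4 ∧ ((3*j ≤ 8 ∨ 2*cnt + j < 4) → ((3*tot ≠ cnt - 22 ∨ tot ≠ 1) → (¬(6*tot ≠ 15)))) ∧ ((¬(3*j ≤ 8 ∨ 2*cnt + j < 4)) → ((cnt = 3*j + 1 → ((3*tot ≠ cnt - 22 ∨ tot ≠ 1) → (¬(2*r ≠ 2*cnt + 7)))) ∧ ((¬(cnt = 3*j + 1)) → ((3*tot ≠ cnt - 22 ∨ tot ≠ 1) → (¬(6*cnt ≠ 57))))))
The weakest precondition is r > 4 ∧ 2*j ≤ r - 4 ∧ ((3*j ≤ 8 ∨ 2*cnt + j < 4) → ((3*tot ≠ cnt - 22 ∨ tot ≠ 1) → (¬(6*tot ≠ 15)))) ∧ ((¬(3*j ≤ 8 ∨ 2*cnt + j < 4)) → ((cnt = 3*j + 1 → ((3*tot ≠ cnt - 22 ∨ tot ≠ 1) → (¬(2*r ≠ 2*cnt + 7)))) ∧ ((¬(cnt = 3*j + 1)) → ((3*tot ≠ cnt - 22 ∨ tot ≠ 1) → (¬(6*cnt ≠ 57)))))).
Check whether r > 8 ∧ 2*j ≤ r - 4 ∧ ((3*j ≤ 8 ∨ 2*cnt + j < 4) → ((3*tot ≠ cnt - 22 ∨ tot ≠ 1) → (¬(6*tot ≠ 15)))) ∧ ((¬(3*j ≤ 8 ∨ 2*cnt + j < 4)) → ((cnt = 3*j + 1 → ((3*tot ≠ cnt - 22 ∨ tot ≠ 1) → (¬(2*r ≠ 2*cnt + 7)))) ∧ ((¬(cnt = 3*j + 1)) → ((3*tot ≠ cnt - 22 ∨ tot ≠ 1) → (¬(6*cnt ≠ 57)))))) implies it.
Every state satisfying the precondition satisfies the weakest precondition: the implication holds.
Answer: valid
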